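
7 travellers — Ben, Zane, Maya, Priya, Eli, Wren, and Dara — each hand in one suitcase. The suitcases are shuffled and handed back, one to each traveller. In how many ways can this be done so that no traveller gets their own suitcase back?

Count assignments avoiding every fixed point. For any j of the 7 travellers fixed to their own suitcase, the other 7−j can be arranged in (7−j)! ways.
By inclusion–exclusion this is Σ_{j=0}^{7} (−1)^j C(7,j)·(7−j)!.
Computing: 5040 − 5040 + 2520 − 840 + 210 − 42 + 7 − 1 = 1854.

1854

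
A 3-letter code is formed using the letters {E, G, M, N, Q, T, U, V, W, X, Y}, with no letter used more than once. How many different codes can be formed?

990

Choose and order 3 of the 11 symbols: the first letter has 11 options, the next 10, then 9.
11 × 10 × 9 = 990.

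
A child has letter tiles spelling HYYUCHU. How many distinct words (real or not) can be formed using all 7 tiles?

630

The 7 letters of HYYUCHU have repeats: H appearing twice, U appearing twice, and Y appearing twice.
The number of distinct arrangements is 7!/(2!·2!·2!) = 5040/8 = 630.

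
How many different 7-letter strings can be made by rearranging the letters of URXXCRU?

630

The 7 letters of URXXCRU have repeats: R appearing twice, U appearing twice, and X appearing twice.
Dividing 7! = 5040 by 2!·2!·2! = 8 for the repeated letters gives 630.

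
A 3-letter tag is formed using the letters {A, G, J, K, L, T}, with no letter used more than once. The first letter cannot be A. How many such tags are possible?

The first letter has 6−1 = 5 choices (anything except A).
The remaining 2 letters are filled from the other 5 symbols without repetition: 5 × 4 = 20.
Total: 5 × 20 = 100.

100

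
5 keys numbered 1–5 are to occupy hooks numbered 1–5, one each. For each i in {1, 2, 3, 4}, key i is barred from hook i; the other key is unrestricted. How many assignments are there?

Let Aᵢ (for 1 ≤ i ≤ 4) be the placements that put key i in its forbidden hook. Any j of these fix j positions, leaving (5−j)! ways to fill the rest, and there are C(4,j) ways to pick which j.
By inclusion–exclusion, the number of valid placements is Σ_{j=0}^{4} (−1)^j C(4,j)·(5−j)!.
Computing: 120 − 96 + 36 − 8 + 1 = 53.

53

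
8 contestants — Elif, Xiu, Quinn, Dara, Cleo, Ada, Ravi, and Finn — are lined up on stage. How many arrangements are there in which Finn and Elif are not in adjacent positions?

30240

There are 8! = 40320 arrangements in all. If Finn and Elif are adjacent, merging them into one block gives 2·(7)! = 10080 arrangements.
So 40320 − 10080 = 30240 arrangements keep them apart.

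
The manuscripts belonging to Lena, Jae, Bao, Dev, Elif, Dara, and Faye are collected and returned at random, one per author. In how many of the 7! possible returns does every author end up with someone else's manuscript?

1854

This is the derangement count D_7: permutations of 7 items with no fixed point.
By inclusion–exclusion this is Σ_{j=0}^{7} (−1)^j C(7,j)·(7−j)!.
Computing: 5040 − 5040 + 2520 − 840 + 210 − 42 + 7 − 1 = 1854.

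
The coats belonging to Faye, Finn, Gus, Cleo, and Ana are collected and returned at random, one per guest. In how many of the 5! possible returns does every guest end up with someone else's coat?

Count assignments avoiding every fixed point. For any j of the 5 guests fixed to their own coat, the other 5−j can be arranged in (5−j)! ways.
By inclusion–exclusion this is Σ_{j=0}^{5} (−1)^j C(5,j)·(5−j)!.
Computing: 120 − 120 + 60 − 20 + 5 − 1 = 44.

44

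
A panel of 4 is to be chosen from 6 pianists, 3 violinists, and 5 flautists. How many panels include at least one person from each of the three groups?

Unrestricted: C(14,4) = 1001 ways to pick any 4 of the 14.
Selections missing a whole group: no pianists → C(8,4) = 70; no violinists → C(11,4) = 330; no flautists → C(9,4) = 126.
Add back selections omitting two groups (i.e. drawn from a single group): C(6,4) + C(3,4) + C(5,4) = 20.
By inclusion–exclusion: 1001 − 526 + 20 = 495.

495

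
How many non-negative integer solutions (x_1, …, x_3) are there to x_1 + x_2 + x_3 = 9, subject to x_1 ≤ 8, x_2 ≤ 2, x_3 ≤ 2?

By stars and bars, unrestricted non-negative solutions to x_1+…+x_3 = 9 number C(9+2,2) = 55.
Subtract solutions that violate a single cap (substitute x_i' = x_i − (cap_i+1)): x_1 ≥ 9 gives C(2,2) = 1; x_2 ≥ 3 gives C(8,2) = 28; x_3 ≥ 3 gives C(8,2) = 28. Together 57.
Add back pairs where two caps are both exceeded: 0 + 0 + 10 = 10.
By inclusion–exclusion the count is 55 − 57 + 10 = 8.

8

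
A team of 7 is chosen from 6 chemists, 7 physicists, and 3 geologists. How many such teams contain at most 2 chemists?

5160

Split by how many chemists are chosen (0 through 2).
Sum: C(6,0)·C(10,7) + C(6,1)·C(10,6) + C(6,2)·C(10,5) = 120 + 1260 + 3780 = 5160.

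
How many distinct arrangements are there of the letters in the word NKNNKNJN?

NKNNKNJN has 8 letters with K appearing twice and N appearing 5 times.
So there are 8! / (5!·2!) = 168 distinguishable arrangements.

168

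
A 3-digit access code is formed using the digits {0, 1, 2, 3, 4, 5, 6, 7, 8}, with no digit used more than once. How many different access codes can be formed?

504

This is a permutation of 3 out of 9: P(9,3) = 9!/6!.
9 × 8 × 7 = 504.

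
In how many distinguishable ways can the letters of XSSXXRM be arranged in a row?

420

XSSXXRM has 7 letters with S appearing twice and X appearing 3 times.
Dividing 7! = 5040 by 3!·2! = 12 for the repeated letters gives 420.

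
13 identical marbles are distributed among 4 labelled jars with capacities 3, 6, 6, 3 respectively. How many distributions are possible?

48

Ignoring the caps, the number of non-negative solutions to x_1+…+x_4 = 13 is C(16,3) = 560.
Subtract solutions that violate a single cap (substitute x_i' = x_i − (cap_i+1)): x_1 ≥ 4 gives C(12,3) = 220; x_2 ≥ 7 gives C(9,3) = 84; x_3 ≥ 7 gives C(9,3) = 84; x_4 ≥ 4 gives C(12,3) = 220. Together 608.
Add back pairs where two caps are both exceeded: 10 + 10 + 56 + 0 + 10 + 10 = 96.
By inclusion–exclusion the count is 560 − 608 + 96 = 48.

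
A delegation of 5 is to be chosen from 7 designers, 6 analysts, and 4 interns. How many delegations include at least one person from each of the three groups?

4214

Unrestricted: C(17,5) = 6188 ways to pick any 5 of the 17.
Selections missing a whole group: no designers → C(10,5) = 252; no analysts → C(11,5) = 462; no interns → C(13,5) = 1287.
Add back selections omitting two groups (i.e. drawn from a single group): C(7,5) + C(6,5) + C(4,5) = 27.
By inclusion–exclusion: 6188 − 2001 + 27 = 4214.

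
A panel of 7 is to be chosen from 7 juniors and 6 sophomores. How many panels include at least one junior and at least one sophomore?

1715

With no constraint there are C(13,7) = 1716 possible selections.
Subtract selections that omit an entire group: no juniors → C(6,7) = 0; no sophomores → C(7,7) = 1.
Both groups omitted at once is impossible, so 1716 − 1 = 1715.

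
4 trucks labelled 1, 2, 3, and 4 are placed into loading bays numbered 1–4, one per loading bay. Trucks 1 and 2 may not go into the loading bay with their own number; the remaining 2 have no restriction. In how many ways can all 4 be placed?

14

Let Aᵢ (for i ∈ {1, 2}) be the placements that put truck i in its forbidden loading bay. Any j of these fix j positions, leaving (4−j)! ways to fill the rest, and there are C(2,j) ways to pick which j.
By inclusion–exclusion, the number of valid placements is Σ_{j=0}^{2} (−1)^j C(2,j)·(4−j)!.
Computing: 24 − 12 + 2 = 14.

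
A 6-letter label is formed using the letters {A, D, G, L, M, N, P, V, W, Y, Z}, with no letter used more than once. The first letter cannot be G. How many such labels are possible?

302400

The first letter has 11−1 = 10 choices (anything except G).
The remaining 5 letters are filled from the other 10 symbols without repetition: 10 × 9 × 8 × 7 × 6 = 30240.
Total: 10 × 30240 = 302400.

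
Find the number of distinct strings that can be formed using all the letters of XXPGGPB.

630

The 7 letters of XXPGGPB have repeats: G appearing twice, P appearing twice, and X appearing twice.
Dividing 7! = 5040 by 2!·2!·2! = 8 for the repeated letters gives 630.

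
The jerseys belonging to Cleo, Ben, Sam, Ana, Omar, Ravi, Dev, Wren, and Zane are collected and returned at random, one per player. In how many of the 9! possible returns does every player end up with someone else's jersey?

133496

Count assignments avoiding every fixed point. For any j of the 9 players fixed to their old jersey, the other 9−j can be arranged in (9−j)! ways.
By inclusion–exclusion this is Σ_{j=0}^{9} (−1)^j C(9,j)·(9−j)!.
Computing: 362880 − 362880 + 181440 − 60480 + 15120 − 3024 + 504 − 72 + 9 − 1 = 133496.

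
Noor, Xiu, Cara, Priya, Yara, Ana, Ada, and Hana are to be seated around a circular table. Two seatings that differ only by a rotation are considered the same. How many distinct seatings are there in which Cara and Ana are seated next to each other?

1440

Treat {Cara, Ana} as one unit (2 internal orders) and seat the resulting 7 units around the table: (6)! circular arrangements.
So 2 × (6)! = 2 × 720 = 1440.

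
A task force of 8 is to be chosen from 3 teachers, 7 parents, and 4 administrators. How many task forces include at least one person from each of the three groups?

Unrestricted: C(14,8) = 3003 ways to pick any 8 of the 14.
Subtract selections that omit an entire group: no teachers → C(11,8) = 165; no parents → C(7,8) = 0; no administrators → C(10,8) = 45.
Add back selections omitting two groups (i.e. drawn from a single group): C(3,8) + C(7,8) + C(4,8) = 0.
By inclusion–exclusion: 3003 − 210 + 0 = 2793.

2793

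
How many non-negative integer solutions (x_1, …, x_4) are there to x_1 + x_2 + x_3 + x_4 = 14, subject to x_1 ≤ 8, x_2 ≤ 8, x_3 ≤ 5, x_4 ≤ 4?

205

By stars and bars, unrestricted non-negative solutions to x_1+…+x_4 = 14 number C(14+3,3) = 680.
Subtract solutions that violate a single cap (substitute x_i' = x_i − (cap_i+1)): x_1 ≥ 9 gives C(8,3) = 56; x_2 ≥ 9 gives C(8,3) = 56; x_3 ≥ 6 gives C(11,3) = 165; x_4 ≥ 5 gives C(12,3) = 220. Together 497.
Add back pairs where two caps are both exceeded: 0 + 0 + 1 + 0 + 1 + 20 = 22.
By inclusion–exclusion the count is 680 − 497 + 22 = 205.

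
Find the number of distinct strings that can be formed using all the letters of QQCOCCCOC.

Letter multiplicities in QQCOCCCOC: C×5, O×2, Q×2.
So there are 9! / (5!·2!·2!) = 756 distinguishable arrangements.

756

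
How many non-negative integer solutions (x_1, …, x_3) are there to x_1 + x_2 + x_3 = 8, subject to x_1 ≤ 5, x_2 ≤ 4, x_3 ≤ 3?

Without the upper bounds there are C(10,2) = 45 ways to split 8 among 3 variables.
Subtract solutions that violate a single cap (substitute x_i' = x_i − (cap_i+1)): x_1 ≥ 6 gives C(4,2) = 6; x_2 ≥ 5 gives C(5,2) = 10; x_3 ≥ 4 gives C(6,2) = 15. Together 31.
No two caps can be exceeded simultaneously, so the pair terms are all 0.
By inclusion–exclusion the count is 45 − 31 + 0 = 14.

14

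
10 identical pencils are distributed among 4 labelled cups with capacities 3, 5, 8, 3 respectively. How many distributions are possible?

By stars and bars, unrestricted non-negative solutions to x_1+…+x_4 = 10 number C(10+3,3) = 286.
Subtract solutions that violate a single cap (substitute x_i' = x_i − (cap_i+1)): x_1 ≥ 4 gives C(9,3) = 84; x_2 ≥ 6 gives C(7,3) = 35; x_3 ≥ 9 gives C(4,3) = 4; x_4 ≥ 4 gives C(9,3) = 84. Together 207.
Add back pairs where two caps are both exceeded: 1 + 0 + 10 + 0 + 1 + 0 = 12.
By inclusion–exclusion the count is 286 − 207 + 12 = 91.

91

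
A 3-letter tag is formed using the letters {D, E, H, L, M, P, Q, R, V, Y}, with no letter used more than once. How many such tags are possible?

With no repetition, fill the 3 letters in order: 10 choices, then 9, down to 8.
10 × 9 × 8 = 720.

720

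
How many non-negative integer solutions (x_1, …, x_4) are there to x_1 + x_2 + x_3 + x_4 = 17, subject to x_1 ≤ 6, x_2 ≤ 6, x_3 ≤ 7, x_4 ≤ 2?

Ignoring the caps, the number of non-negative solutions to x_1+…+x_4 = 17 is C(20,3) = 1140.
Subtract solutions that violate a single cap (substitute x_i' = x_i − (cap_i+1)): x_1 ≥ 7 gives C(13,3) = 286; x_2 ≥ 7 gives C(13,3) = 286; x_3 ≥ 8 gives C(12,3) = 220; x_4 ≥ 3 gives C(17,3) = 680. Together 1472.
Add back pairs where two caps are both exceeded: 20 + 10 + 120 + 10 + 120 + 84 = 364.
Subtract triples: 0 + 1 + 0 + 0 = 1.
By inclusion–exclusion the count is 1140 − 1472 + 364 − 1 = 31.

31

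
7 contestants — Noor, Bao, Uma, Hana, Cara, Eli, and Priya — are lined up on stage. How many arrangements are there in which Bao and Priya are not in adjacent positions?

There are 7! = 5040 arrangements in all. If Bao and Priya are adjacent, merging them into one block gives 2·(6)! = 1440 arrangements.
So 5040 − 1440 = 3600 arrangements keep them apart.

3600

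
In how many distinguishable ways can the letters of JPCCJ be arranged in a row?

JPCCJ has 5 letters with C appearing twice and J appearing twice.
The number of distinct arrangements is 5!/(2!·2!) = 120/4 = 30.

30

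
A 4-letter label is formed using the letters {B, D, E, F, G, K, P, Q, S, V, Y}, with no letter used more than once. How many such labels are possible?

7920

Choose and order 4 of the 11 symbols: the first letter has 11 options, the next 10, then 9, 8.
That product is 11 × 10 × 9 × 8 = 7920.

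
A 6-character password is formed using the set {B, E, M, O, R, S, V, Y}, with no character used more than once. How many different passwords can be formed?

20160

With no repetition, fill the 6 characters in order: 8 choices, then 7, down to 3.
8 × 7 × 6 × 5 × 4 × 3 = 20160.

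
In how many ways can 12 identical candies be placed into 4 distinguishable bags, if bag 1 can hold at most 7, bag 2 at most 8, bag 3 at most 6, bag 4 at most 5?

By stars and bars, unrestricted non-negative solutions to x_1+…+x_4 = 12 number C(12+3,3) = 455.
Subtract solutions that violate a single cap (substitute x_i' = x_i − (cap_i+1)): x_1 ≥ 8 gives C(7,3) = 35; x_2 ≥ 9 gives C(6,3) = 20; x_3 ≥ 7 gives C(8,3) = 56; x_4 ≥ 6 gives C(9,3) = 84. Together 195.
No two caps can be exceeded simultaneously, so the pair terms are all 0.
By inclusion–exclusion the count is 455 − 195 + 0 = 260.

260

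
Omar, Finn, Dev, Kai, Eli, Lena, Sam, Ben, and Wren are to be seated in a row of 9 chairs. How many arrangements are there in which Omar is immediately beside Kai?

80640

Glue Omar and Kai into one block (2 internal orders), leaving 8 units to arrange in a row.
That gives 2 × 8! = 2 × 40320 = 80640.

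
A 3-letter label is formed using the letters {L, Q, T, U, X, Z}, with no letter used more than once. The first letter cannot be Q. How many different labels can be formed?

The first letter has 6−1 = 5 choices (anything except Q).
The remaining 2 letters are filled from the other 5 symbols without repetition: 5 × 4 = 20.
Total: 5 × 20 = 100.

100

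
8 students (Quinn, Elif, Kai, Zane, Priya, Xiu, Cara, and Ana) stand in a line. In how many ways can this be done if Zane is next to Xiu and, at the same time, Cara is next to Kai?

Treat {Zane,Xiu} as one block (2 orders) and {Cara,Kai} as another (2 orders).
That leaves 6 units to arrange: 2 × 2 × 6! = 4 × 720 = 2880.

2880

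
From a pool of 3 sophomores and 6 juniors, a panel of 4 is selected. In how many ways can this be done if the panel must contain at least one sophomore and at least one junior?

111

Unrestricted: C(9,4) = 126 ways to pick any 4 of the 9.
Subtract selections that omit an entire group: no sophomores → C(6,4) = 15; no juniors → C(3,4) = 0.
Both groups omitted at once is impossible, so 126 − 15 = 111.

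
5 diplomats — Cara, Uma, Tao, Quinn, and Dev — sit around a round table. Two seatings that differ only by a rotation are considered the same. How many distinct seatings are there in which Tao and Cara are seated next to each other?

Treat {Tao, Cara} as one unit (2 internal orders) and seat the resulting 4 units around the table: (3)! circular arrangements.
So 2 × (3)! = 2 × 6 = 12.

12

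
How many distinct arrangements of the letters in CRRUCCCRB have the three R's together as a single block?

Treat the 3 copies of R as a single block. The multiset to arrange is then {RRR, B, C, C, C, C, U}, 7 items in all.
That gives (7)!/(4!) = 210 arrangements.

210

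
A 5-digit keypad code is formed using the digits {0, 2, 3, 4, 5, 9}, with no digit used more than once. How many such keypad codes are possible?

720

With no repetition, fill the 5 digits in order: 6 choices, then 5, down to 2.
That product is 6 × 5 × 4 × 3 × 2 = 720.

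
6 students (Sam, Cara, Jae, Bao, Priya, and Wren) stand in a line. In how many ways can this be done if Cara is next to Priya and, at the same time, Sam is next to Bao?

96

Treat {Cara,Priya} as one block (2 orders) and {Sam,Bao} as another (2 orders).
That leaves 4 units to arrange: 2 × 2 × 4! = 4 × 24 = 96.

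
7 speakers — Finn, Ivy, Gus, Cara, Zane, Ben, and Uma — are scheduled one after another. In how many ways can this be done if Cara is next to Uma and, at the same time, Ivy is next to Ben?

Treat {Cara,Uma} as one block (2 orders) and {Ivy,Ben} as another (2 orders).
That leaves 5 units to arrange: 2 × 2 × 5! = 4 × 120 = 480.

480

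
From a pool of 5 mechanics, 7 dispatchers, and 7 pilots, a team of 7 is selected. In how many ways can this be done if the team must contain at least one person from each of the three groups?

45374

Unrestricted: C(19,7) = 50388 ways to pick any 7 of the 19.
Subtract selections that omit an entire group: no mechanics → C(14,7) = 3432; no dispatchers → C(12,7) = 792; no pilots → C(12,7) = 792.
Add back selections omitting two groups (i.e. drawn from a single group): C(5,7) + C(7,7) + C(7,7) = 2.
By inclusion–exclusion: 50388 − 5016 + 2 = 45374.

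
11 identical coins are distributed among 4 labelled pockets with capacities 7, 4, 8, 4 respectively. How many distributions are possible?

Without the upper bounds there are C(14,3) = 364 ways to split 11 among 4 pockets.
Subtract solutions that violate a single cap (substitute x_i' = x_i − (cap_i+1)): x_1 ≥ 8 gives C(6,3) = 20; x_2 ≥ 5 gives C(9,3) = 84; x_3 ≥ 9 gives C(5,3) = 10; x_4 ≥ 5 gives C(9,3) = 84. Together 198.
Add back pairs where two caps are both exceeded: 0 + 0 + 0 + 0 + 4 + 0 = 4.
By inclusion–exclusion the count is 364 − 198 + 4 = 170.

170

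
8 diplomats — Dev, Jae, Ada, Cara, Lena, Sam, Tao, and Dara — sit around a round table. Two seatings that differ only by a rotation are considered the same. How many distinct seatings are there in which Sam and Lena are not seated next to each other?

All circular seatings of 8 people number (7)! = 5040.
Those with Sam next to Lena: fuse the pair into one unit and seat 7 units around a circle — 2·(6)! = 1440.
Subtracting, 5040 − 1440 = 3600.

3600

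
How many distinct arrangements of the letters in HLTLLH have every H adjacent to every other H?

Treat the 2 copies of H as a single block. The multiset to arrange is then {HH, L, L, L, T}, 5 items in all.
That gives (5)!/(3!) = 20 arrangements.

20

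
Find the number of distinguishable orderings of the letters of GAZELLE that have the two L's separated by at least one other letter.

There are 7!/(2!·2!) = 1260 arrangements of GAZELLE in total.
If the two L's are adjacent, glue them into one block, leaving 6 items to arrange: (6)!/(2!) = 360 ways.
Hence 1260 − 360 = 900.

900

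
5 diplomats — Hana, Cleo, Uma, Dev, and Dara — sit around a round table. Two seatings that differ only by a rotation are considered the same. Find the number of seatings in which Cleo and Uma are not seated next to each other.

12

Without the restriction there are (4)! = 24 seatings.
Those with Cleo next to Uma: fuse the pair into one unit and seat 4 units around a circle — 2·(3)! = 12.
Subtracting, 24 − 12 = 12.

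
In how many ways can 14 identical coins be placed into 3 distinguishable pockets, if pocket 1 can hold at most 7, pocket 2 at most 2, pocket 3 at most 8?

9

Ignoring the caps, the number of non-negative solutions to x_1+…+x_3 = 14 is C(16,2) = 120.
Subtract solutions that violate a single cap (substitute x_i' = x_i − (cap_i+1)): x_1 ≥ 8 gives C(8,2) = 28; x_2 ≥ 3 gives C(13,2) = 78; x_3 ≥ 9 gives C(7,2) = 21. Together 127.
Add back pairs where two caps are both exceeded: 10 + 0 + 6 = 16.
By inclusion–exclusion the count is 120 − 127 + 16 = 9.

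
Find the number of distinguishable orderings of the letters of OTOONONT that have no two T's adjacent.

There are 8!/(4!·2!·2!) = 420 arrangements of OTOONONT in total.
Arrangements with the T's together: treat TT as one letter, giving (7)!/(4!·2!) = 105.
Subtracting, 420 − 105 = 315 arrangements keep the T's apart.

315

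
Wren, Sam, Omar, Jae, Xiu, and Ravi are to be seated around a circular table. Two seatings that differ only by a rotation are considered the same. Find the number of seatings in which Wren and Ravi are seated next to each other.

Glue Wren and Ravi into a block (2 internal orders). Seating 5 units around a circle gives (4)! arrangements.
So 2 × (4)! = 2 × 24 = 48.

48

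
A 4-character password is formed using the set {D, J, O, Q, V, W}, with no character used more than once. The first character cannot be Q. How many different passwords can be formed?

The first character has 6−1 = 5 choices (anything except Q).
The remaining 3 characters are filled from the other 5 symbols without repetition: 5 × 4 × 3 = 60.
Total: 5 × 60 = 300.

300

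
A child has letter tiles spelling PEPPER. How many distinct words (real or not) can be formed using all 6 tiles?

Letter multiplicities in PEPPER: E×2, P×3, R×1.
So there are 6! / (3!·2!) = 60 distinguishable arrangements.

60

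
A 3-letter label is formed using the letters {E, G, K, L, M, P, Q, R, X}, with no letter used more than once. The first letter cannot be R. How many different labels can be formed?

448

The first letter has 9−1 = 8 choices (anything except R).
The remaining 2 letters are filled from the other 8 symbols without repetition: 8 × 7 = 56.
Total: 8 × 56 = 448.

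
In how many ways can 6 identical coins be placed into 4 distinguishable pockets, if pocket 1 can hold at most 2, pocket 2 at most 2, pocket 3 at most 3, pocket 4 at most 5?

By stars and bars, unrestricted non-negative solutions to x_1+…+x_4 = 6 number C(6+3,3) = 84.
Subtract solutions that violate a single cap (substitute x_i' = x_i − (cap_i+1)): x_1 ≥ 3 gives C(6,3) = 20; x_2 ≥ 3 gives C(6,3) = 20; x_3 ≥ 4 gives C(5,3) = 10; x_4 ≥ 6 gives C(3,3) = 1. Together 51.
Add back pairs where two caps are both exceeded: 1 + 0 + 0 + 0 + 0 + 0 = 1.
By inclusion–exclusion the count is 84 − 51 + 1 = 34.

34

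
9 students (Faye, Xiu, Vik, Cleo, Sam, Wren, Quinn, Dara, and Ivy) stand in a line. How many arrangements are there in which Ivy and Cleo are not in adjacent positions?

Of the 9! = 362880 arrangements, those with Ivy and Cleo adjacent number 2 × 8! = 80640 (treat the pair as a block with 2 internal orders).
Complementary counting: 362880 − 80640 = 282240.

282240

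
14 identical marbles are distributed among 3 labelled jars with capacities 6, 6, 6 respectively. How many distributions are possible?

15

Ignoring the caps, the number of non-negative solutions to x_1+…+x_3 = 14 is C(16,2) = 120.
Subtract solutions that violate a single cap (substitute x_i' = x_i − (cap_i+1)): x_1 ≥ 7 gives C(9,2) = 36; x_2 ≥ 7 gives C(9,2) = 36; x_3 ≥ 7 gives C(9,2) = 36. Together 108.
Add back pairs where two caps are both exceeded: 1 + 1 + 1 = 3.
By inclusion–exclusion the count is 120 − 108 + 3 = 15.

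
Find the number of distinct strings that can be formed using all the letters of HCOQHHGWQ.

30240

Letter multiplicities in HCOQHHGWQ: C×1, G×1, H×3, O×1, Q×2, W×1.
So there are 9! / (3!·2!) = 30240 distinguishable arrangements.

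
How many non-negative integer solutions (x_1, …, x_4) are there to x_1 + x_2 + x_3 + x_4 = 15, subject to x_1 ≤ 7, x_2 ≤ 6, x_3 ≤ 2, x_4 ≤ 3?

19

Ignoring the caps, the number of non-negative solutions to x_1+…+x_4 = 15 is C(18,3) = 816.
Subtract solutions that violate a single cap (substitute x_i' = x_i − (cap_i+1)): x_1 ≥ 8 gives C(10,3) = 120; x_2 ≥ 7 gives C(11,3) = 165; x_3 ≥ 3 gives C(15,3) = 455; x_4 ≥ 4 gives C(14,3) = 364. Together 1104.
Add back pairs where two caps are both exceeded: 1 + 35 + 20 + 56 + 35 + 165 = 312.
Subtract triples: 0 + 0 + 1 + 4 = 5.
By inclusion–exclusion the count is 816 − 1104 + 312 − 5 = 19.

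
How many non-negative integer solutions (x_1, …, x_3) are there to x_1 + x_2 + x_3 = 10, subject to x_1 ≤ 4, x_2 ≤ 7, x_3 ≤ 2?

9

Ignoring the caps, the number of non-negative solutions to x_1+…+x_3 = 10 is C(12,2) = 66.
Subtract solutions that violate a single cap (substitute x_i' = x_i − (cap_i+1)): x_1 ≥ 5 gives C(7,2) = 21; x_2 ≥ 8 gives C(4,2) = 6; x_3 ≥ 3 gives C(9,2) = 36. Together 63.
Add back pairs where two caps are both exceeded: 0 + 6 + 0 = 6.
By inclusion–exclusion the count is 66 − 63 + 6 = 9.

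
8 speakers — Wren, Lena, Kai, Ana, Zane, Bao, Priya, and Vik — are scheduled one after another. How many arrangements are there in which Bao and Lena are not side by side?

30240

Of the 8! = 40320 arrangements, those with Bao and Lena adjacent number 2 × 7! = 10080 (treat the pair as a block with 2 internal orders).
Complementary counting: 40320 − 10080 = 30240.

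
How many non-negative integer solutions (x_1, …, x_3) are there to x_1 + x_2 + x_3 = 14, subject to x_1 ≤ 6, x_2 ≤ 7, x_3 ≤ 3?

6

Ignoring the caps, the number of non-negative solutions to x_1+…+x_3 = 14 is C(16,2) = 120.
Subtract solutions that violate a single cap (substitute x_i' = x_i − (cap_i+1)): x_1 ≥ 7 gives C(9,2) = 36; x_2 ≥ 8 gives C(8,2) = 28; x_3 ≥ 4 gives C(12,2) = 66. Together 130.
Add back pairs where two caps are both exceeded: 0 + 10 + 6 = 16.
By inclusion–exclusion the count is 120 − 130 + 16 = 6.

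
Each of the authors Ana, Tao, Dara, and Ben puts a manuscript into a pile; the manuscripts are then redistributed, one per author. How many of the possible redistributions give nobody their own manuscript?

9

This is the derangement count D_4: permutations of 4 items with no fixed point.
By inclusion–exclusion this is Σ_{j=0}^{4} (−1)^j C(4,j)·(4−j)!.
Computing: 24 − 24 + 12 − 4 + 1 = 9.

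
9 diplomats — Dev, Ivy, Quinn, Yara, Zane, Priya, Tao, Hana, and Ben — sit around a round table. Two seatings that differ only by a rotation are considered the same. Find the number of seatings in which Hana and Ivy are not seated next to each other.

30240

All circular seatings of 9 people number (8)! = 40320.
Seatings with Hana beside Ivy: treat them as a block with 2 internal orders, giving 2 × (7)! = 10080.
Subtracting, 40320 − 10080 = 30240.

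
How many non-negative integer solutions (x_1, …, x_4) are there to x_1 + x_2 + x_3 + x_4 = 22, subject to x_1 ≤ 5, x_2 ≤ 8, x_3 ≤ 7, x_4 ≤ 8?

Ignoring the caps, the number of non-negative solutions to x_1+…+x_4 = 22 is C(25,3) = 2300.
Subtract solutions that violate a single cap (substitute x_i' = x_i − (cap_i+1)): x_1 ≥ 6 gives C(19,3) = 969; x_2 ≥ 9 gives C(16,3) = 560; x_3 ≥ 8 gives C(17,3) = 680; x_4 ≥ 9 gives C(16,3) = 560. Together 2769.
Add back pairs where two caps are both exceeded: 120 + 165 + 120 + 56 + 35 + 56 = 552.
By inclusion–exclusion the count is 2300 − 2769 + 552 = 83.

83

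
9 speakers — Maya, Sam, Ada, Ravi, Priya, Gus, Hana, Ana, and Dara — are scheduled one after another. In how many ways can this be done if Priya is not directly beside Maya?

282240

There are 9! = 362880 arrangements in all. If Priya and Maya are adjacent, merging them into one block gives 2·(8)! = 80640 arrangements.
Complementary counting: 362880 − 80640 = 282240.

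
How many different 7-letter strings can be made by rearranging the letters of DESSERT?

The 7 letters of DESSERT have repeats: E appearing twice and S appearing twice.
The number of distinct arrangements is 7!/(2!·2!) = 5040/4 = 1260.

1260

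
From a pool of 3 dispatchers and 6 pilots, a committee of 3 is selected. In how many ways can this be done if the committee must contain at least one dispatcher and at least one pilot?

Unrestricted: C(9,3) = 84 ways to pick any 3 of the 9.
Subtract selections that omit an entire group: no dispatchers → C(6,3) = 20; no pilots → C(3,3) = 1.
Both groups omitted at once is impossible, so 84 − 21 = 63.

63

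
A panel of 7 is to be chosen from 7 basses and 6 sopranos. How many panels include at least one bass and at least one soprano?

1715

Total 7-person selections from all 13: C(13,7) = 1716.
Selections missing a whole group: no basses → C(6,7) = 0; no sopranos → C(7,7) = 1.
Both groups omitted at once is impossible, so 1716 − 1 = 1715.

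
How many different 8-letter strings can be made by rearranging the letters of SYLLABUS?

10080

The 8 letters of SYLLABUS have repeats: L appearing twice and S appearing twice.
Dividing 8! = 40320 by 2!·2! = 4 for the repeated letters gives 10080.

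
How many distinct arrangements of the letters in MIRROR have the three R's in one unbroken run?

Treat the 3 copies of R as a single block. The multiset to arrange is then {RRR, I, M, O}, 4 items in all.
All 4 items are distinct, so there are (4)! = 24 arrangements.

24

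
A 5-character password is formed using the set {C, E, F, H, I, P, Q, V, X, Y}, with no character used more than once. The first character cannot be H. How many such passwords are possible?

27216

The first character has 10−1 = 9 choices (anything except H).
The remaining 4 characters are filled from the other 9 symbols without repetition: 9 × 8 × 7 × 6 = 3024.
Total: 9 × 3024 = 27216.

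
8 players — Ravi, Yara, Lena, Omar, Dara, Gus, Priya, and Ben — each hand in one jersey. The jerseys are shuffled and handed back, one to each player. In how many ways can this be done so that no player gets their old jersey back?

Let Aᵢ be the assignments in which player i gets their old jersey. We want the size of the complement of A₁∪…∪A_8.
By inclusion–exclusion this is Σ_{j=0}^{8} (−1)^j C(8,j)·(8−j)!.
Computing: 40320 − 40320 + 20160 − 6720 + 1680 − 336 + 56 − 8 + 1 = 14833.

14833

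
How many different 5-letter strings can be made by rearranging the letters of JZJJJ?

JZJJJ has 5 letters with J appearing 4 times.
So there are 5! / (4!) = 5 distinguishable arrangements.

5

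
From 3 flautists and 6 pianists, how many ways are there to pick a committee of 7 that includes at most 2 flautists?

Split by how many flautists are chosen (0 through 2).
Sum: C(3,0)·C(6,7) + C(3,1)·C(6,6) + C(3,2)·C(6,5) = 0 + 3 + 18 = 21.

21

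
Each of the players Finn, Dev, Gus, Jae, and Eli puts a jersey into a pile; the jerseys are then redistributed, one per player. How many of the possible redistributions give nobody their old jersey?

44

Let Aᵢ be the assignments in which player i gets their old jersey. We want the size of the complement of A₁∪…∪A_5.
By inclusion–exclusion this is Σ_{j=0}^{5} (−1)^j C(5,j)·(5−j)!.
Computing: 120 − 120 + 60 − 20 + 5 − 1 = 44.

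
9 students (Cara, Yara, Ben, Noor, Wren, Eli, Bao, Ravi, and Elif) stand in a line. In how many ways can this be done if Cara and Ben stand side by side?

Place the 7 others and the Cara-Ben pair as 8 objects in a line; the pair has 2 internal arrangements.
So the count is 2·(8)! = 80640.

80640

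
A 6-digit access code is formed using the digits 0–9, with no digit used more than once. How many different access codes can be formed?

151200

With no repetition, fill the 6 digits in order: 10 choices, then 9, down to 5.
10 × 9 × 8 × 7 × 6 × 5 = 151200.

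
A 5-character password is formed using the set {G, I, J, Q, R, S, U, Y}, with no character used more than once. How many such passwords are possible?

This is a permutation of 5 out of 8: P(8,5) = 8!/3!.
8 × 7 × 6 × 5 × 4 = 6720.

6720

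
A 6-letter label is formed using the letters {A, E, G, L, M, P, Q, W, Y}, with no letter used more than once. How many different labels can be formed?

60480

With no repetition, fill the 6 letters in order: 9 choices, then 8, down to 4.
That product is 9 × 8 × 7 × 6 × 5 × 4 = 60480.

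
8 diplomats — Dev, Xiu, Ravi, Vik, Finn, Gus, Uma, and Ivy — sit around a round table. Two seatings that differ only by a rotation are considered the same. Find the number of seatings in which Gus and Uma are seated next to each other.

1440

Treat {Gus, Uma} as one unit (2 internal orders) and seat the resulting 7 units around the table: (6)! circular arrangements.
So 2 × (6)! = 2 × 720 = 1440.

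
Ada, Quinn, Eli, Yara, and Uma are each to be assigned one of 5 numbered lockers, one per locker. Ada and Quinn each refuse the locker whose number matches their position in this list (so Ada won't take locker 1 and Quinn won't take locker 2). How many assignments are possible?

78

Let Aᵢ (for i ∈ {1, 2}) be the placements that put person i in their forbidden locker. Any j of these fix j positions, leaving (5−j)! ways to fill the rest, and there are C(2,j) ways to pick which j.
By inclusion–exclusion, the number of valid placements is Σ_{j=0}^{2} (−1)^j C(2,j)·(5−j)!.
Computing: 120 − 48 + 6 = 78.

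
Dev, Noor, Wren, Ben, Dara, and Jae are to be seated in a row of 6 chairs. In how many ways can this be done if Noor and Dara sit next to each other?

Treat {Noor, Dara} as a single unit. There are 5 units to order, and the pair itself can be ordered 2 ways.
That gives 2 × 5! = 2 × 120 = 240.

240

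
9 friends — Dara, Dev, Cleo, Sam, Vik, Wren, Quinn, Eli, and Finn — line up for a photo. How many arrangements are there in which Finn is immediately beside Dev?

Glue Finn and Dev into one block (2 internal orders), leaving 8 units to arrange in a row.
That gives 2 × 8! = 2 × 40320 = 80640.

80640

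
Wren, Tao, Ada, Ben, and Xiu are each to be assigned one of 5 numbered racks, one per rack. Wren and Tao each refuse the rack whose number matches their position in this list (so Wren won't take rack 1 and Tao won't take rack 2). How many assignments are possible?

Let Aᵢ (for i ∈ {1, 2}) be the placements that put person i in their forbidden rack. Any j of these fix j positions, leaving (5−j)! ways to fill the rest, and there are C(2,j) ways to pick which j.
By inclusion–exclusion, the number of valid placements is Σ_{j=0}^{2} (−1)^j C(2,j)·(5−j)!.
Computing: 120 − 48 + 6 = 78.

78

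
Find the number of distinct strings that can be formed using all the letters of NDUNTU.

NDUNTU has 6 letters with N appearing twice and U appearing twice.
The number of distinct arrangements is 6!/(2!·2!) = 720/4 = 180.

180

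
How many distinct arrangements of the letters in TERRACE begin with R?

360

Fix R in the first position and arrange the remaining 6 letters.
Those 6 letters have E appearing twice, giving (6)!/(2!) = 360.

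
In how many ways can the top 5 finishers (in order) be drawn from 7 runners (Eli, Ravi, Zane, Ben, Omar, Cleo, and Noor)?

2520

This is an ordered selection of 5 from 7: P(7,5).
That gives 7 × 6 × 5 × 4 × 3 = 2520.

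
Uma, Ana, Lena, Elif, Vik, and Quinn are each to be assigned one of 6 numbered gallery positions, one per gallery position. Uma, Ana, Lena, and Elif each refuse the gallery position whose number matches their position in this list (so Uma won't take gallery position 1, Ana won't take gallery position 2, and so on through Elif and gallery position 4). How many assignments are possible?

362

Let Aᵢ (for 1 ≤ i ≤ 4) be the placements that put person i in their forbidden gallery position. Any j of these fix j positions, leaving (6−j)! ways to fill the rest, and there are C(4,j) ways to pick which j.
By inclusion–exclusion, the number of valid placements is Σ_{j=0}^{4} (−1)^j C(4,j)·(6−j)!.
Computing: 720 − 480 + 144 − 24 + 2 = 362.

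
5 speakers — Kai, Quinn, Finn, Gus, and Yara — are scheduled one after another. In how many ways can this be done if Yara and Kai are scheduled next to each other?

48

Treat {Yara, Kai} as a single unit. There are 4 units to order, and the pair itself can be ordered 2 ways.
So the count is 2·(4)! = 48.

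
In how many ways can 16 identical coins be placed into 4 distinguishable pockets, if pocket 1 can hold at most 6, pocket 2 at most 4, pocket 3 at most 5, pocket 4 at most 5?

35

Without the upper bounds there are C(19,3) = 969 ways to split 16 among 4 pockets.
Subtract solutions that violate a single cap (substitute x_i' = x_i − (cap_i+1)): x_1 ≥ 7 gives C(12,3) = 220; x_2 ≥ 5 gives C(14,3) = 364; x_3 ≥ 6 gives C(13,3) = 286; x_4 ≥ 6 gives C(13,3) = 286. Together 1156.
Add back pairs where two caps are both exceeded: 35 + 20 + 20 + 56 + 56 + 35 = 222.
By inclusion–exclusion the count is 969 − 1156 + 222 = 35.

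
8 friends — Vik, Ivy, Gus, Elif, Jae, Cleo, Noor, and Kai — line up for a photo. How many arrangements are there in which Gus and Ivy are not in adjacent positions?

There are 8! = 40320 arrangements in all. If Gus and Ivy are adjacent, merging them into one block gives 2·(7)! = 10080 arrangements.
So 40320 − 10080 = 30240 arrangements keep them apart.

30240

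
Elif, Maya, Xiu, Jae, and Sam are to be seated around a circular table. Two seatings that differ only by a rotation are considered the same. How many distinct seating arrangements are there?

Around a circle, 5 distinct people have 5!/5 = (4)! = 24 rotationally distinct seatings.

24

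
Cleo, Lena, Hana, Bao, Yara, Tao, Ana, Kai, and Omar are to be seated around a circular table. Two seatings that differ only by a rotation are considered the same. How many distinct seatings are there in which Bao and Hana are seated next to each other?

10080

Treat {Bao, Hana} as one unit (2 internal orders) and seat the resulting 8 units around the table: (7)! circular arrangements.
So 2 × (7)! = 2 × 5040 = 10080.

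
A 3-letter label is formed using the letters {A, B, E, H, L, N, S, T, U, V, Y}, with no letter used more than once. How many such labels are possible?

990

This is a permutation of 3 out of 11: P(11,3) = 11!/8!.
That product is 11 × 10 × 9 = 990.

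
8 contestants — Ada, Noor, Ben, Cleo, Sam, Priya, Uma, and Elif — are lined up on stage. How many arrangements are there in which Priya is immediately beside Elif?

10080

Treat {Priya, Elif} as a single unit. There are 7 units to order, and the pair itself can be ordered 2 ways.
That gives 2 × 7! = 2 × 5040 = 10080.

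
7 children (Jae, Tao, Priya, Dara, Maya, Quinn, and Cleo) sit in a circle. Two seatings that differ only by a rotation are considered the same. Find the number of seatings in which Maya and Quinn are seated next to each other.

240

Treat {Maya, Quinn} as one unit (2 internal orders) and seat the resulting 6 units around the table: (5)! circular arrangements.
So 2 × (5)! = 2 × 120 = 240.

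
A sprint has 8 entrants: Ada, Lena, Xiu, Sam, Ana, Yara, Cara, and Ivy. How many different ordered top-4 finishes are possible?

1680

There are 8 choices for 1st place, 7 for 2nd, and so on down to 5 for position 4.
That gives 8 × 7 × 6 × 5 = 1680.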